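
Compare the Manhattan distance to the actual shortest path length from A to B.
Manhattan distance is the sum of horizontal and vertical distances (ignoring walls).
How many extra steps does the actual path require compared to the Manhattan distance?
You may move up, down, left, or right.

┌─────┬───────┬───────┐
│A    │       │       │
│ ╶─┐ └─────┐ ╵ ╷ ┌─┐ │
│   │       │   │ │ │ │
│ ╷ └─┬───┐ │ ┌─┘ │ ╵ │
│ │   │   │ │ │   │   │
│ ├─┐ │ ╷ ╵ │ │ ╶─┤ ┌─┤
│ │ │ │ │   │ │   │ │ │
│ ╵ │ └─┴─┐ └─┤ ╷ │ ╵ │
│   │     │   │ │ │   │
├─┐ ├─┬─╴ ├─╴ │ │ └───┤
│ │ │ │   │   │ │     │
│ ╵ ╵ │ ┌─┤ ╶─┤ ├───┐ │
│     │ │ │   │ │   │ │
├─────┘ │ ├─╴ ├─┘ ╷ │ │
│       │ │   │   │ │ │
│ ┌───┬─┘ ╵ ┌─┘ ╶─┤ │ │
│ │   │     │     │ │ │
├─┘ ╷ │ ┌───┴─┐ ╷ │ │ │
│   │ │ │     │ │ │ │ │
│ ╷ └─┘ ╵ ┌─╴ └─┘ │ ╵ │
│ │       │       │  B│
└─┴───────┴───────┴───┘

Manhattan distance: |10 - 0| + |10 - 0| = 20
Actual path length: 40
Extra steps: 40 - 20 = 20

Solution:

┌─────┬───────┬───────┐
│A → ↓│       │       │
│ ╶─┐ └─────┐ ╵ ╷ ┌─┐ │
│   │↳ → → ↓│   │ │ │ │
│ ╷ └─┬───┐ │ ┌─┘ │ ╵ │
│ │   │   │↓│ │   │   │
│ ├─┐ │ ╷ ╵ │ │ ╶─┤ ┌─┤
│ │ │ │ │  ↓│ │   │ │ │
│ ╵ │ └─┴─┐ └─┤ ╷ │ ╵ │
│   │     │↳ ↓│ │ │   │
├─┐ ├─┬─╴ ├─╴ │ │ └───┤
│ │ │ │   │↓ ↲│ │     │
│ ╵ ╵ │ ┌─┤ ╶─┤ ├───┐ │
│     │ │ │↳ ↓│ │↱ ↓│ │
├─────┘ │ ├─╴ ├─┘ ╷ │ │
│       │ │↓ ↲│↱ ↑│↓│ │
│ ┌───┬─┘ ╵ ┌─┘ ╶─┤ │ │
│ │   │↓ ← ↲│  ↑ ↰│↓│ │
├─┘ ╷ │ ┌───┴─┐ ╷ │ │ │
│   │ │↓│↱ → ↓│ │↑│↓│ │
│ ╷ └─┘ ╵ ┌─╴ └─┘ │ ╵ │
│ │    ↳ ↑│  ↳ → ↑│↳ B│
└─┴───────┴───────┴───┘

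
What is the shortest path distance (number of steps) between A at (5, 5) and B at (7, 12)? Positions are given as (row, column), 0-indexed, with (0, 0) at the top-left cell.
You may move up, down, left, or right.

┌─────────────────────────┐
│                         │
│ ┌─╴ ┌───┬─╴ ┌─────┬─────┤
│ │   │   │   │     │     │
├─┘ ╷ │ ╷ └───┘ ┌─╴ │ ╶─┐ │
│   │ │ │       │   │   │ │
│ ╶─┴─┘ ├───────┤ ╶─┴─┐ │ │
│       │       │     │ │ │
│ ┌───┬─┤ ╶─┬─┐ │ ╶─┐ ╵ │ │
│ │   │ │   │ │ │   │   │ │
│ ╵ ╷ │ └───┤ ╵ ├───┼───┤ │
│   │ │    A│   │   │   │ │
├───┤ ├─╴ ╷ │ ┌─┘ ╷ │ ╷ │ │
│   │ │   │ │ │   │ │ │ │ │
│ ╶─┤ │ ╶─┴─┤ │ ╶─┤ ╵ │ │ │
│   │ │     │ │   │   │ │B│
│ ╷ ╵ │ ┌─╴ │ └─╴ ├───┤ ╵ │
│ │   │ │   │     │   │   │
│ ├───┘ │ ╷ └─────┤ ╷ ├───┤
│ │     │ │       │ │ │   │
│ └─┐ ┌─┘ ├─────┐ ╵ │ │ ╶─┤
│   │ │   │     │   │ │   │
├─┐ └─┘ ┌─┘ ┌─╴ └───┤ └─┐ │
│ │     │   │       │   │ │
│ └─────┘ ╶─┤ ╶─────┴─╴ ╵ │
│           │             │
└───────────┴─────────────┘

Finding path from (5, 5) to (7, 12):
Path: (5,5) → (5,4) → (6,4) → (6,3) → (7,3) → (7,4) → (7,5) → (8,5) → (8,4) → (9,4) → (10,4) → (10,3) → (11,3) → (11,2) → (11,1) → (10,1) → (10,0) → (9,0) → (8,0) → (7,0) → (7,1) → (8,1) → (8,2) → (7,2) → (6,2) → (5,2) → (4,2) → (4,1) → (5,1) → (5,0) → (4,0) → (3,0) → (3,1) → (3,2) → (3,3) → (2,3) → (1,3) → (1,4) → (2,4) → (2,5) → (2,6) → (2,7) → (1,7) → (1,8) → (1,9) → (2,9) → (2,8) → (3,8) → (3,9) → (3,10) → (4,10) → (4,11) → (3,11) → (2,11) → (2,10) → (1,10) → (1,11) → (1,12) → (2,12) → (3,12) → (4,12) → (5,12) → (6,12) → (7,12)
Distance: 63 steps

Solution:

┌─────────────────────────┐
│                         │
│ ┌─╴ ┌───┬─╴ ┌─────┬─────┤
│ │   │↱ ↓│   │↱ → ↓│↱ → ↓│
├─┘ ╷ │ ╷ └───┘ ┌─╴ │ ╶─┐ │
│   │ │↑│↳ → → ↑│↓ ↲│↑ ↰│↓│
│ ╶─┴─┘ ├───────┤ ╶─┴─┐ │ │
│↱ → → ↑│       │↳ → ↓│↑│↓│
│ ┌───┬─┤ ╶─┬─┐ │ ╶─┐ ╵ │ │
│↑│↓ ↰│ │   │ │ │   │↳ ↑│↓│
│ ╵ ╷ │ └───┤ ╵ ├───┼───┤ │
│↑ ↲│↑│  ↓ A│   │   │   │↓│
├───┤ ├─╴ ╷ │ ┌─┘ ╷ │ ╷ │ │
│   │↑│↓ ↲│ │ │   │ │ │ │↓│
│ ╶─┤ │ ╶─┴─┤ │ ╶─┤ ╵ │ │ │
│↱ ↓│↑│↳ → ↓│ │   │   │ │B│
│ ╷ ╵ │ ┌─╴ │ └─╴ ├───┤ ╵ │
│↑│↳ ↑│ │↓ ↲│     │   │   │
│ ├───┘ │ ╷ └─────┤ ╷ ├───┤
│↑│     │↓│       │ │ │   │
│ └─┐ ┌─┘ ├─────┐ ╵ │ │ ╶─┤
│↑ ↰│ │↓ ↲│     │   │ │   │
├─┐ └─┘ ┌─┘ ┌─╴ └───┤ └─┐ │
│ │↑ ← ↲│   │       │   │ │
│ └─────┘ ╶─┤ ╶─────┴─╴ ╵ │
│           │             │
└───────────┴─────────────┘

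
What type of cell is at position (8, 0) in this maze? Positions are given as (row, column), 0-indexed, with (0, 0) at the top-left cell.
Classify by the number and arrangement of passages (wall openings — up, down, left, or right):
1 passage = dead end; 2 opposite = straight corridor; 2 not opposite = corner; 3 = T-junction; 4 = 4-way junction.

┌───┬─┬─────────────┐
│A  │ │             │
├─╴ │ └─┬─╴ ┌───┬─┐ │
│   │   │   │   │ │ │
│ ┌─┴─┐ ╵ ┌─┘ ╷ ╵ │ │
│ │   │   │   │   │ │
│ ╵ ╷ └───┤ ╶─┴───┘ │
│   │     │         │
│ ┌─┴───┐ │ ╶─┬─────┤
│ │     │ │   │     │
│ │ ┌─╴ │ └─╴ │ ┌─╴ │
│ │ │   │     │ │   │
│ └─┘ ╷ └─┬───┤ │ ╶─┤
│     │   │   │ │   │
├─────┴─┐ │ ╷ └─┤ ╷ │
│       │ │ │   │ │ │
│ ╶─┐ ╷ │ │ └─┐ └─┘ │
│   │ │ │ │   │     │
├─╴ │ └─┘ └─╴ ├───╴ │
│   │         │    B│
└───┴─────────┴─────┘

Checking cell at (8, 0):
Number of passages: 2
Cell type: corner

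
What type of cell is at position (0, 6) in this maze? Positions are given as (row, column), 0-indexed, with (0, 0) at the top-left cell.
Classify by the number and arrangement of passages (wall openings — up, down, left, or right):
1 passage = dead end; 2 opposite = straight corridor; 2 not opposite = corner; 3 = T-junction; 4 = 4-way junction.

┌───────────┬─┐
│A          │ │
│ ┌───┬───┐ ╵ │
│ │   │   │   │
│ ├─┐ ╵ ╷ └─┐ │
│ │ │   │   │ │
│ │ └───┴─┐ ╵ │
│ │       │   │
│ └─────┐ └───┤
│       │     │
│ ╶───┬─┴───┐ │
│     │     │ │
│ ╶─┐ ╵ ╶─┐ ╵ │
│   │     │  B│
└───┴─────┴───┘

Checking cell at (0, 6):
Number of passages: 1
Cell type: dead end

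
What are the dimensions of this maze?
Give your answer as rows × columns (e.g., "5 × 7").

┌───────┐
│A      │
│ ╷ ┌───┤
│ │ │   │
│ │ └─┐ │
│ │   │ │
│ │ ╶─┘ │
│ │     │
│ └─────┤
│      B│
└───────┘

Counting the maze dimensions:
Rows (vertical): 5
Columns (horizontal): 4
Dimensions: 5 × 4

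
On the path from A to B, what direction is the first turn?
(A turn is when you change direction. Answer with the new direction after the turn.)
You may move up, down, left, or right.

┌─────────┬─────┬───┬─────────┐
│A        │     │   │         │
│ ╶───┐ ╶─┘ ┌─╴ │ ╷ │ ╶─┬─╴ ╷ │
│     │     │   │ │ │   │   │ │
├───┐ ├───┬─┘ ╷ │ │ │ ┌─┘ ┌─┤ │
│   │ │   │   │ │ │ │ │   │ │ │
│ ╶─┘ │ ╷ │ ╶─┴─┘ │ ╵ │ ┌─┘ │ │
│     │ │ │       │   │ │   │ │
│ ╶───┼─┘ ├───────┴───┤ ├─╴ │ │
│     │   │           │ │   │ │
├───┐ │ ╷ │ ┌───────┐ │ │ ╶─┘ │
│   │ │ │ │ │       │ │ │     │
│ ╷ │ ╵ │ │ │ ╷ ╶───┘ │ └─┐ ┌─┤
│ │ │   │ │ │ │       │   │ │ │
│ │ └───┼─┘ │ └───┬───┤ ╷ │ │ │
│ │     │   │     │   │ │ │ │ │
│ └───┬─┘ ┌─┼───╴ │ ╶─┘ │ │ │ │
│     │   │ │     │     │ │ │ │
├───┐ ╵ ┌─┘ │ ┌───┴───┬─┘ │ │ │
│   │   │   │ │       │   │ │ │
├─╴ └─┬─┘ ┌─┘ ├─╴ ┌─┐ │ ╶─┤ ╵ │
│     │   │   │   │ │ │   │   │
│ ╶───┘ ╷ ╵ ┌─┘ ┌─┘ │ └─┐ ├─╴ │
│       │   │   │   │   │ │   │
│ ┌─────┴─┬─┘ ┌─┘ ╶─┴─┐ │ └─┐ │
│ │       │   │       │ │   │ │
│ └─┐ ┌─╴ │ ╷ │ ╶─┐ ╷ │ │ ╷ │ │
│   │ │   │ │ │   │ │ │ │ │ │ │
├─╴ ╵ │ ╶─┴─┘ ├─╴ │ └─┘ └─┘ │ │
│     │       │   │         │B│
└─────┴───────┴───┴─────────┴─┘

Directions: right, right, right, down, right, right, up, right, right, down, left, down, left, down, right, right, right, up, up, up, right, down, down, down, right, up, up, up, right, right, right, right, down, down, down, down, down, left, down, down, down, down, down, right, down, down, down, down
First turn direction: down

Solution:

┌─────────┬─────┬───┬─────────┐
│A → → ↓  │↱ → ↓│↱ ↓│↱ → → → ↓│
│ ╶───┐ ╶─┘ ┌─╴ │ ╷ │ ╶─┬─╴ ╷ │
│     │↳ → ↑│↓ ↲│↑│↓│↑  │   │↓│
├───┐ ├───┬─┘ ╷ │ │ │ ┌─┘ ┌─┤ │
│   │ │   │↓ ↲│ │↑│↓│↑│   │ │↓│
│ ╶─┘ │ ╷ │ ╶─┴─┘ │ ╵ │ ┌─┘ │ │
│     │ │ │↳ → → ↑│↳ ↑│ │   │↓│
│ ╶───┼─┘ ├───────┴───┤ ├─╴ │ │
│     │   │           │ │   │↓│
├───┐ │ ╷ │ ┌───────┐ │ │ ╶─┘ │
│   │ │ │ │ │       │ │ │  ↓ ↲│
│ ╷ │ ╵ │ │ │ ╷ ╶───┘ │ └─┐ ┌─┤
│ │ │   │ │ │ │       │   │↓│ │
│ │ └───┼─┘ │ └───┬───┤ ╷ │ │ │
│ │     │   │     │   │ │ │↓│ │
│ └───┬─┘ ┌─┼───╴ │ ╶─┘ │ │ │ │
│     │   │ │     │     │ │↓│ │
├───┐ ╵ ┌─┘ │ ┌───┴───┬─┘ │ │ │
│   │   │   │ │       │   │↓│ │
├─╴ └─┬─┘ ┌─┘ ├─╴ ┌─┐ │ ╶─┤ ╵ │
│     │   │   │   │ │ │   │↳ ↓│
│ ╶───┘ ╷ ╵ ┌─┘ ┌─┘ │ └─┐ ├─╴ │
│       │   │   │   │   │ │  ↓│
│ ┌─────┴─┬─┘ ┌─┘ ╶─┴─┐ │ └─┐ │
│ │       │   │       │ │   │↓│
│ └─┐ ┌─╴ │ ╷ │ ╶─┐ ╷ │ │ ╷ │ │
│   │ │   │ │ │   │ │ │ │ │ │↓│
├─╴ ╵ │ ╶─┴─┘ ├─╴ │ └─┘ └─┘ │ │
│     │       │   │         │B│
└─────┴───────┴───┴─────────┴─┘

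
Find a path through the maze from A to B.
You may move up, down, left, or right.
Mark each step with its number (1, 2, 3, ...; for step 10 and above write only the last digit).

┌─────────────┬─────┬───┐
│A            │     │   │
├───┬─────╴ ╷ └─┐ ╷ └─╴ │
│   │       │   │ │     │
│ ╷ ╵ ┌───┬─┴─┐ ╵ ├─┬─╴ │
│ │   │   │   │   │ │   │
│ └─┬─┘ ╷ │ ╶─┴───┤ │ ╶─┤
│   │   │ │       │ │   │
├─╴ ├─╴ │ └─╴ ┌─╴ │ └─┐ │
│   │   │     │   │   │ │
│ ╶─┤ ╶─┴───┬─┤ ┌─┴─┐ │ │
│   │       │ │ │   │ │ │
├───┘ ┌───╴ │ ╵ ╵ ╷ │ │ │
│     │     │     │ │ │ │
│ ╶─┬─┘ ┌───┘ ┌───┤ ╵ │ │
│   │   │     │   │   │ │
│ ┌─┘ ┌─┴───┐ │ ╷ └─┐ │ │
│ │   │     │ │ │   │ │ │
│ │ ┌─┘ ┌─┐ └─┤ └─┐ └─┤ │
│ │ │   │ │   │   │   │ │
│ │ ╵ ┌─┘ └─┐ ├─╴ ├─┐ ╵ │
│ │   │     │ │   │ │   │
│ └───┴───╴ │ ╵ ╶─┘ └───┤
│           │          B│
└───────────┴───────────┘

Finding the shortest path through the maze:
Path length: 44 steps
Directions: right → right → right → right → right → right → down → right → down → right → up → up → right → down → right → right → down → left → down → right → down → down → down → down → down → down → down → left → up → left → up → left → up → left → down → down → right → down → left → down → right → right → right → right

Solution:

┌─────────────┬─────┬───┐
│A 1 2 3 4 5 6│  2 3│   │
├───┬─────╴ ╷ └─┐ ╷ └─╴ │
│   │       │7 8│1│4 5 6│
│ ╷ ╵ ┌───┬─┴─┐ ╵ ├─┬─╴ │
│ │   │   │   │9 0│ │8 7│
│ └─┬─┘ ╷ │ ╶─┴───┤ │ ╶─┤
│   │   │ │       │ │9 0│
├─╴ ├─╴ │ └─╴ ┌─╴ │ └─┐ │
│   │   │     │   │   │1│
│ ╶─┤ ╶─┴───┬─┤ ┌─┴─┐ │ │
│   │       │ │ │   │ │2│
├───┘ ┌───╴ │ ╵ ╵ ╷ │ │ │
│     │     │     │ │ │3│
│ ╶─┬─┘ ┌───┘ ┌───┤ ╵ │ │
│   │   │     │4 3│   │4│
│ ┌─┘ ┌─┴───┐ │ ╷ └─┐ │ │
│ │   │     │ │5│2 1│ │5│
│ │ ┌─┘ ┌─┐ └─┤ └─┐ └─┤ │
│ │ │   │ │   │6 7│0 9│6│
│ │ ╵ ┌─┘ └─┐ ├─╴ ├─┐ ╵ │
│ │   │     │ │9 8│ │8 7│
│ └───┴───╴ │ ╵ ╶─┘ └───┤
│           │  0 1 2 3 B│
└───────────┴───────────┘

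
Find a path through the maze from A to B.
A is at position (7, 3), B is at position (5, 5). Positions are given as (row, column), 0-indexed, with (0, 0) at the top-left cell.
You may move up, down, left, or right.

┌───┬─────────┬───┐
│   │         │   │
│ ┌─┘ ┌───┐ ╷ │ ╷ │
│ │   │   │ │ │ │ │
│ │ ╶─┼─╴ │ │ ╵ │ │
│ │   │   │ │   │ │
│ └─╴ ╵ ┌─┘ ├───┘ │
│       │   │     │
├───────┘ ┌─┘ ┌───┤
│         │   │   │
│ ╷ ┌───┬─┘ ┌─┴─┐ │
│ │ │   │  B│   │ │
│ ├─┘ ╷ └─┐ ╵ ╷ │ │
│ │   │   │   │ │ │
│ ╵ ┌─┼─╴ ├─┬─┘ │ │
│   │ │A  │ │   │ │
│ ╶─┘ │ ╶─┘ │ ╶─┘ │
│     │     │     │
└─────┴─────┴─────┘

Finding the shortest path from (7, 3) to (5, 5):
Path length: 36 steps
Directions: right → up → left → up → left → down → left → down → left → up → up → up → right → right → right → right → up → right → up → up → up → right → down → down → right → up → up → right → down → down → down → left → left → down → left → down

Solution:

┌───┬─────────┬───┐
│   │      ↱ ↓│↱ ↓│
│ ┌─┘ ┌───┐ ╷ │ ╷ │
│ │   │   │↑│↓│↑│↓│
│ │ ╶─┼─╴ │ │ ╵ │ │
│ │   │   │↑│↳ ↑│↓│
│ └─╴ ╵ ┌─┘ ├───┘ │
│       │↱ ↑│↓ ← ↲│
├───────┘ ┌─┘ ┌───┤
│↱ → → → ↑│↓ ↲│   │
│ ╷ ┌───┬─┘ ┌─┴─┐ │
│↑│ │↓ ↰│  B│   │ │
│ ├─┘ ╷ └─┐ ╵ ╷ │ │
│↑│↓ ↲│↑ ↰│   │ │ │
│ ╵ ┌─┼─╴ ├─┬─┘ │ │
│↑ ↲│ │A ↑│ │   │ │
│ ╶─┘ │ ╶─┘ │ ╶─┘ │
│     │     │     │
└─────┴─────┴─────┘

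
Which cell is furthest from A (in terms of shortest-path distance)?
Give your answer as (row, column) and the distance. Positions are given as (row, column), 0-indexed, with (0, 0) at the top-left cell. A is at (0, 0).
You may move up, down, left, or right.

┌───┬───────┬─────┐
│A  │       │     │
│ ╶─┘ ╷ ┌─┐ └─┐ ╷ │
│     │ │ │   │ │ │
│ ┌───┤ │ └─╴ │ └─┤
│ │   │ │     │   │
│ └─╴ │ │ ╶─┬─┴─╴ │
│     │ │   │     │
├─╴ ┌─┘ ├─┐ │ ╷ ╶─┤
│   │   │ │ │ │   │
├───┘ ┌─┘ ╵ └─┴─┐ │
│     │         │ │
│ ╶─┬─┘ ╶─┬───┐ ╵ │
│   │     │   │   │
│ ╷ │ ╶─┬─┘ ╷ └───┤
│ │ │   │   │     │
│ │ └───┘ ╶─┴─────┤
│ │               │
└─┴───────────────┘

Computing BFS distances from A to all cells:
Furthest cell: (1, 8)
Distance: 31 steps

Path from A to the furthest cell:

┌───┬───────┬─────┐
│A  │↱ → → ↓│  ↱ ↓│
│ ╶─┘ ╷ ┌─┐ └─┐ ╷ │
│↳ → ↑│ │ │↳ ↓│↑│B│
│ ┌───┤ │ └─╴ │ └─┤
│ │   │ │↓ ← ↲│↑ ↰│
│ └─╴ │ │ ╶─┬─┴─╴ │
│     │ │↳ ↓│  ↱ ↑│
├─╴ ┌─┘ ├─┐ │ ╷ ╶─┤
│   │   │ │↓│ │↑ ↰│
├───┘ ┌─┘ ╵ └─┴─┐ │
│     │    ↳ → ↓│↑│
│ ╶─┬─┘ ╶─┬───┐ ╵ │
│   │     │   │↳ ↑│
│ ╷ │ ╶─┬─┘ ╷ └───┤
│ │ │   │   │     │
│ │ └───┘ ╶─┴─────┤
│ │               │
└─┴───────────────┘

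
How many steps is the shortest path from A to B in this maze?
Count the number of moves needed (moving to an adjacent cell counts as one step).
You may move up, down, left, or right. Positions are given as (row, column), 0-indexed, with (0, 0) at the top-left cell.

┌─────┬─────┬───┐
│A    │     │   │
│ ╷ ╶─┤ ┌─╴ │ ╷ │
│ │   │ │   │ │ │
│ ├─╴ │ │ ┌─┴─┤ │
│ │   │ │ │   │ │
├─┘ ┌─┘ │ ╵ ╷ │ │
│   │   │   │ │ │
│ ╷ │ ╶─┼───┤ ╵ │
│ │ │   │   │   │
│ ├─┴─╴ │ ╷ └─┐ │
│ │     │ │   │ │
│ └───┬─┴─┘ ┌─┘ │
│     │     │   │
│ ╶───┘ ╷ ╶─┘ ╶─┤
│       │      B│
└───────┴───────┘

Using BFS to find shortest path:
Start: (0, 0), End: (7, 7)
Path found:
(0,0) → (0,1) → (1,1) → (1,2) → (2,2) → (2,1) → (3,1) → (3,0) → (4,0) → (5,0) → (6,0) → (7,0) → (7,1) → (7,2) → (7,3) → (6,3) → (6,4) → (7,4) → (7,5) → (7,6) → (7,7)
Number of steps: 20

Solution:

┌─────┬─────┬───┐
│A ↓  │     │   │
│ ╷ ╶─┤ ┌─╴ │ ╷ │
│ │↳ ↓│ │   │ │ │
│ ├─╴ │ │ ┌─┴─┤ │
│ │↓ ↲│ │ │   │ │
├─┘ ┌─┘ │ ╵ ╷ │ │
│↓ ↲│   │   │ │ │
│ ╷ │ ╶─┼───┤ ╵ │
│↓│ │   │   │   │
│ ├─┴─╴ │ ╷ └─┐ │
│↓│     │ │   │ │
│ └───┬─┴─┘ ┌─┘ │
│↓    │↱ ↓  │   │
│ ╶───┘ ╷ ╶─┘ ╶─┤
│↳ → → ↑│↳ → → B│
└───────┴───────┘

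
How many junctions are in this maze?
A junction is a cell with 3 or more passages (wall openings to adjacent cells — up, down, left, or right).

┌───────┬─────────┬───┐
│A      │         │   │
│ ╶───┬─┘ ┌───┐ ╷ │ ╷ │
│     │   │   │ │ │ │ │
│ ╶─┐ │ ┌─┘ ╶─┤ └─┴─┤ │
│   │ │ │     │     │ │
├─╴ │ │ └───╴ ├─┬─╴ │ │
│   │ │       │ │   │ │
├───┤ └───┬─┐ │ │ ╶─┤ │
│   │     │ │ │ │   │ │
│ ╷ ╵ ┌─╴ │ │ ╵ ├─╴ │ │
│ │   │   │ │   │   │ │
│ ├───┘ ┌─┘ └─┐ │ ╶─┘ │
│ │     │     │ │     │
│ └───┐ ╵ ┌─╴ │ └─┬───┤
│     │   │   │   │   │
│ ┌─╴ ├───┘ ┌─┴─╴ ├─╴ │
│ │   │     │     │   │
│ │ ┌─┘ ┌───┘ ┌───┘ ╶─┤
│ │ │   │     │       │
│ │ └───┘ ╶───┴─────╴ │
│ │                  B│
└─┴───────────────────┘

Checking each cell for number of passages:

Junctions found (3+ passages):
  (0, 7): 3 passages
  (1, 0): 3 passages
  (2, 5): 3 passages
  (3, 6): 3 passages
  (4, 2): 3 passages
  (5, 7): 3 passages
  (6, 3): 3 passages
  (6, 5): 3 passages
  (7, 0): 3 passages
  (9, 9): 3 passages
  (10, 4): 3 passages
Total junctions: 11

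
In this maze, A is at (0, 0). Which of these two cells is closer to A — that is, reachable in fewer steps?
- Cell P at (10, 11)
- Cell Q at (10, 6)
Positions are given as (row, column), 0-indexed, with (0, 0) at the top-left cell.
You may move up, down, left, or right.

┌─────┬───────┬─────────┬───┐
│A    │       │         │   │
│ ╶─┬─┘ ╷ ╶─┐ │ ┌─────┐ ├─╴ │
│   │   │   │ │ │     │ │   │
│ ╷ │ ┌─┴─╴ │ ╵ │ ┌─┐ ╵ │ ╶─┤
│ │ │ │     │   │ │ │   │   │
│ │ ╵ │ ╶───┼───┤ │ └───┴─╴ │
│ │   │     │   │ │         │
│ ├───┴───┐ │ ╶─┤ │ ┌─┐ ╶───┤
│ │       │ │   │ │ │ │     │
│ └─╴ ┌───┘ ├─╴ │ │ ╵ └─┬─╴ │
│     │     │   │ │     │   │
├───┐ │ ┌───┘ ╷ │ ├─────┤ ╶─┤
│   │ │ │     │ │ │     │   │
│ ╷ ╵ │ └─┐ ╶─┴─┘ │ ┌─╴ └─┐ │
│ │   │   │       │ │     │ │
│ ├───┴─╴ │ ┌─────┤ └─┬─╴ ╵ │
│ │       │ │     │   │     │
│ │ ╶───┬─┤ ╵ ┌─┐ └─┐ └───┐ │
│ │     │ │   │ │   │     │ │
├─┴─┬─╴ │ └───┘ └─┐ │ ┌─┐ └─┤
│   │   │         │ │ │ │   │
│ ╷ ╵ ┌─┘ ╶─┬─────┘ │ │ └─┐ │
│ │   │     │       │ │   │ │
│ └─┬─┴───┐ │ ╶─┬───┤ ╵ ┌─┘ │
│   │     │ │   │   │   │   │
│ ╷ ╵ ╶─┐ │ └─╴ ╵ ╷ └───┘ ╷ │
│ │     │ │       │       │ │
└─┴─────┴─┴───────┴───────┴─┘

Shortest path A → P at (10, 11): 73 steps
Shortest path A → Q at (10, 6): 60 steps

Q is closer (60 steps vs 73 steps).

Path to P:

┌─────┬───────┬─────────┬───┐
│A    │↱ → → ↓│↱ → → → ↓│   │
│ ╶─┬─┘ ╷ ╶─┐ │ ┌─────┐ ├─╴ │
│↳ ↓│↱ ↑│   │↓│↑│↓ ← ↰│↓│   │
│ ╷ │ ┌─┴─╴ │ ╵ │ ┌─┐ ╵ │ ╶─┤
│ │↓│↑│     │↳ ↑│↓│ │↑ ↲│   │
│ │ ╵ │ ╶───┼───┤ │ └───┴─╴ │
│ │↳ ↑│     │   │↓│         │
│ ├───┴───┐ │ ╶─┤ │ ┌─┐ ╶───┤
│ │       │ │   │↓│ │ │     │
│ └─╴ ┌───┘ ├─╴ │ │ ╵ └─┬─╴ │
│     │     │   │↓│     │   │
├───┐ │ ┌───┘ ╷ │ ├─────┤ ╶─┤
│   │ │ │     │ │↓│     │   │
│ ╷ ╵ │ └─┐ ╶─┴─┘ │ ┌─╴ └─┐ │
│ │   │   │↓ ← ← ↲│ │     │ │
│ ├───┴─╴ │ ┌─────┤ └─┬─╴ ╵ │
│ │       │↓│↱ → ↓│   │     │
│ │ ╶───┬─┤ ╵ ┌─┐ └─┐ └───┐ │
│ │     │ │↳ ↑│ │↳ ↓│↓ ← ↰│ │
├─┴─┬─╴ │ └───┘ └─┐ │ ┌─┐ └─┤
│   │   │         │↓│↓│P│↑ ↰│
│ ╷ ╵ ┌─┘ ╶─┬─────┘ │ │ └─┐ │
│ │   │     │↓ ← ← ↲│↓│↑  │↑│
│ └─┬─┴───┐ │ ╶─┬───┤ ╵ ┌─┘ │
│   │     │ │↳ ↓│↱ ↓│↳ ↑│↱ ↑│
│ ╷ ╵ ╶─┐ │ └─╴ ╵ ╷ └───┘ ╷ │
│ │     │ │    ↳ ↑│↳ → → ↑│ │
└─┴─────┴─┴───────┴───────┴─┘

Path to Q:

┌─────┬───────┬─────────┬───┐
│A    │↱ → → ↓│↱ → → → ↓│   │
│ ╶─┬─┘ ╷ ╶─┐ │ ┌─────┐ ├─╴ │
│↳ ↓│↱ ↑│   │↓│↑│↓ ← ↰│↓│   │
│ ╷ │ ┌─┴─╴ │ ╵ │ ┌─┐ ╵ │ ╶─┤
│ │↓│↑│     │↳ ↑│↓│ │↑ ↲│   │
│ │ ╵ │ ╶───┼───┤ │ └───┴─╴ │
│ │↳ ↑│     │   │↓│         │
│ ├───┴───┐ │ ╶─┤ │ ┌─┐ ╶───┤
│ │       │ │   │↓│ │ │     │
│ └─╴ ┌───┘ ├─╴ │ │ ╵ └─┬─╴ │
│     │     │   │↓│     │   │
├───┐ │ ┌───┘ ╷ │ ├─────┤ ╶─┤
│   │ │ │     │ │↓│     │   │
│ ╷ ╵ │ └─┐ ╶─┴─┘ │ ┌─╴ └─┐ │
│ │   │   │↓ ← ← ↲│ │     │ │
│ ├───┴─╴ │ ┌─────┤ └─┬─╴ ╵ │
│ │       │↓│↱ → ↓│   │     │
│ │ ╶───┬─┤ ╵ ┌─┐ └─┐ └───┐ │
│ │     │ │↳ ↑│ │↳ ↓│     │ │
├─┴─┬─╴ │ └───┘ └─┐ │ ┌─┐ └─┤
│   │   │↱ → Q    │↓│ │ │   │
│ ╷ ╵ ┌─┘ ╶─┬─────┘ │ │ └─┐ │
│ │   │  ↑ ↰│↓ ← ← ↲│ │   │ │
│ └─┬─┴───┐ │ ╶─┬───┤ ╵ ┌─┘ │
│   │     │↑│↳ ↓│   │   │   │
│ ╷ ╵ ╶─┐ │ └─╴ ╵ ╷ └───┘ ╷ │
│ │     │ │↑ ← ↲  │       │ │
└─┴─────┴─┴───────┴───────┴─┘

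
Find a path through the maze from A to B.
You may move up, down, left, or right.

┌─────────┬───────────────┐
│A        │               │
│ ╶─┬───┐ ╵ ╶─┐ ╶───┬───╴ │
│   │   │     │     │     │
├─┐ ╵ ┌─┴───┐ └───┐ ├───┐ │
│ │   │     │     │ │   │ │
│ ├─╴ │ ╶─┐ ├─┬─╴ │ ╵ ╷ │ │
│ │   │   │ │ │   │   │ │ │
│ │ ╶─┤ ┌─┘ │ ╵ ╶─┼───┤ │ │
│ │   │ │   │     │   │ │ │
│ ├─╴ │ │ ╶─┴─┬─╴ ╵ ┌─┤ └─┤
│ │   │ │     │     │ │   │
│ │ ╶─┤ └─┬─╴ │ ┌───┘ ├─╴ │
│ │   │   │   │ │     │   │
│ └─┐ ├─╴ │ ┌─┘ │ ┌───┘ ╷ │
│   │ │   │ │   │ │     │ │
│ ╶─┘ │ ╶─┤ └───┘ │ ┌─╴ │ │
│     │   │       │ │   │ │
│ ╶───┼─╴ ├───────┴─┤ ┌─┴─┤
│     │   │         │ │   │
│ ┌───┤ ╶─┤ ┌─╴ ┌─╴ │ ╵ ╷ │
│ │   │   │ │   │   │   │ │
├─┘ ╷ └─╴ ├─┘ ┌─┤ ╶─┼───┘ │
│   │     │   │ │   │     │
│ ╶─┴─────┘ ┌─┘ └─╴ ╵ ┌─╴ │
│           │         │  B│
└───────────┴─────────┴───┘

Finding the shortest path through the maze:
Path length: 34 steps
Directions: right → right → right → right → down → right → up → right → right → down → right → right → down → down → right → up → right → down → down → down → right → down → left → down → down → left → down → down → right → up → right → down → down → down

Solution:

┌─────────┬───────────────┐
│A → → → ↓│↱ → ↓          │
│ ╶─┬───┐ ╵ ╶─┐ ╶───┬───╴ │
│   │   │↳ ↑  │↳ → ↓│     │
├─┐ ╵ ┌─┴───┐ └───┐ ├───┐ │
│ │   │     │     │↓│↱ ↓│ │
│ ├─╴ │ ╶─┐ ├─┬─╴ │ ╵ ╷ │ │
│ │   │   │ │ │   │↳ ↑│↓│ │
│ │ ╶─┤ ┌─┘ │ ╵ ╶─┼───┤ │ │
│ │   │ │   │     │   │↓│ │
│ ├─╴ │ │ ╶─┴─┬─╴ ╵ ┌─┤ └─┤
│ │   │ │     │     │ │↳ ↓│
│ │ ╶─┤ └─┬─╴ │ ┌───┘ ├─╴ │
│ │   │   │   │ │     │↓ ↲│
│ └─┐ ├─╴ │ ┌─┘ │ ┌───┘ ╷ │
│   │ │   │ │   │ │    ↓│ │
│ ╶─┘ │ ╶─┤ └───┘ │ ┌─╴ │ │
│     │   │       │ │↓ ↲│ │
│ ╶───┼─╴ ├───────┴─┤ ┌─┴─┤
│     │   │         │↓│↱ ↓│
│ ┌───┤ ╶─┤ ┌─╴ ┌─╴ │ ╵ ╷ │
│ │   │   │ │   │   │↳ ↑│↓│
├─┘ ╷ └─╴ ├─┘ ┌─┤ ╶─┼───┘ │
│   │     │   │ │   │    ↓│
│ ╶─┴─────┘ ┌─┘ └─╴ ╵ ┌─╴ │
│           │         │  B│
└───────────┴─────────┴───┘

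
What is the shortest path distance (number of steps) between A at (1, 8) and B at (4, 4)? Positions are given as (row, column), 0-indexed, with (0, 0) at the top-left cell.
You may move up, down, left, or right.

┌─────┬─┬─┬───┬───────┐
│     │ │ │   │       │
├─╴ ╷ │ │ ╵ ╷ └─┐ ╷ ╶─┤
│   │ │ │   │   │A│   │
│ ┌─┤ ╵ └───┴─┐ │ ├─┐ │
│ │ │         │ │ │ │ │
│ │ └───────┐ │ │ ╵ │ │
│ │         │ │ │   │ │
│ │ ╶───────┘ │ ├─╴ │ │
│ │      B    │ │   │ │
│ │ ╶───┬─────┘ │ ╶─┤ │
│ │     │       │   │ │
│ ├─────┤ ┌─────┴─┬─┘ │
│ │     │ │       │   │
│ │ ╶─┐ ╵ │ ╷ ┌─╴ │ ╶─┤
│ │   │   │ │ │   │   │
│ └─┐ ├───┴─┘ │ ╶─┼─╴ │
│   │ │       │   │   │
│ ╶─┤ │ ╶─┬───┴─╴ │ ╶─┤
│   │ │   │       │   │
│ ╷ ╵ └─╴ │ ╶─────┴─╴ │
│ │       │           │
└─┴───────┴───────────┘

Finding path from (1, 8) to (4, 4):
Path: (1,8) → (0,8) → (0,9) → (1,9) → (1,10) → (2,10) → (3,10) → (4,10) → (5,10) → (6,10) → (6,9) → (7,9) → (7,10) → (8,10) → (8,9) → (9,9) → (9,10) → (10,10) → (10,9) → (10,8) → (10,7) → (10,6) → (10,5) → (9,5) → (9,6) → (9,7) → (9,8) → (8,8) → (8,7) → (7,7) → (7,8) → (6,8) → (6,7) → (6,6) → (7,6) → (8,6) → (8,5) → (8,4) → (8,3) → (9,3) → (9,4) → (10,4) → (10,3) → (10,2) → (10,1) → (9,1) → (9,0) → (8,0) → (7,0) → (6,0) → (5,0) → (4,0) → (3,0) → (2,0) → (1,0) → (1,1) → (0,1) → (0,2) → (1,2) → (2,2) → (2,3) → (2,4) → (2,5) → (2,6) → (3,6) → (4,6) → (4,5) → (4,4)
Distance: 67 steps

Solution:

┌─────┬─┬─┬───┬───────┐
│  ↱ ↓│ │ │   │  ↱ ↓  │
├─╴ ╷ │ │ ╵ ╷ └─┐ ╷ ╶─┤
│↱ ↑│↓│ │   │   │A│↳ ↓│
│ ┌─┤ ╵ └───┴─┐ │ ├─┐ │
│↑│ │↳ → → → ↓│ │ │ │↓│
│ │ └───────┐ │ │ ╵ │ │
│↑│         │↓│ │   │↓│
│ │ ╶───────┘ │ ├─╴ │ │
│↑│      B ← ↲│ │   │↓│
│ │ ╶───┬─────┘ │ ╶─┤ │
│↑│     │       │   │↓│
│ ├─────┤ ┌─────┴─┬─┘ │
│↑│     │ │  ↓ ← ↰│↓ ↲│
│ │ ╶─┐ ╵ │ ╷ ┌─╴ │ ╶─┤
│↑│   │   │ │↓│↱ ↑│↳ ↓│
│ └─┐ ├───┴─┘ │ ╶─┼─╴ │
│↑  │ │↓ ← ← ↲│↑ ↰│↓ ↲│
│ ╶─┤ │ ╶─┬───┴─╴ │ ╶─┤
│↑ ↰│ │↳ ↓│↱ → → ↑│↳ ↓│
│ ╷ ╵ └─╴ │ ╶─────┴─╴ │
│ │↑ ← ← ↲│↑ ← ← ← ← ↲│
└─┴───────┴───────────┘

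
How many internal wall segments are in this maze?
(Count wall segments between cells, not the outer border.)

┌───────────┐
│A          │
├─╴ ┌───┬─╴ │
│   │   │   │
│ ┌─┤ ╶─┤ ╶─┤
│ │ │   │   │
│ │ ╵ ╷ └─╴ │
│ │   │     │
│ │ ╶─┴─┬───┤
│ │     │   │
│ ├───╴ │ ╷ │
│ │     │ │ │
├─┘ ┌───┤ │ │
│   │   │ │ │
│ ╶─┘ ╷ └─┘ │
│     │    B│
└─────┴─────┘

Counting internal wall segments:
Total internal walls: 35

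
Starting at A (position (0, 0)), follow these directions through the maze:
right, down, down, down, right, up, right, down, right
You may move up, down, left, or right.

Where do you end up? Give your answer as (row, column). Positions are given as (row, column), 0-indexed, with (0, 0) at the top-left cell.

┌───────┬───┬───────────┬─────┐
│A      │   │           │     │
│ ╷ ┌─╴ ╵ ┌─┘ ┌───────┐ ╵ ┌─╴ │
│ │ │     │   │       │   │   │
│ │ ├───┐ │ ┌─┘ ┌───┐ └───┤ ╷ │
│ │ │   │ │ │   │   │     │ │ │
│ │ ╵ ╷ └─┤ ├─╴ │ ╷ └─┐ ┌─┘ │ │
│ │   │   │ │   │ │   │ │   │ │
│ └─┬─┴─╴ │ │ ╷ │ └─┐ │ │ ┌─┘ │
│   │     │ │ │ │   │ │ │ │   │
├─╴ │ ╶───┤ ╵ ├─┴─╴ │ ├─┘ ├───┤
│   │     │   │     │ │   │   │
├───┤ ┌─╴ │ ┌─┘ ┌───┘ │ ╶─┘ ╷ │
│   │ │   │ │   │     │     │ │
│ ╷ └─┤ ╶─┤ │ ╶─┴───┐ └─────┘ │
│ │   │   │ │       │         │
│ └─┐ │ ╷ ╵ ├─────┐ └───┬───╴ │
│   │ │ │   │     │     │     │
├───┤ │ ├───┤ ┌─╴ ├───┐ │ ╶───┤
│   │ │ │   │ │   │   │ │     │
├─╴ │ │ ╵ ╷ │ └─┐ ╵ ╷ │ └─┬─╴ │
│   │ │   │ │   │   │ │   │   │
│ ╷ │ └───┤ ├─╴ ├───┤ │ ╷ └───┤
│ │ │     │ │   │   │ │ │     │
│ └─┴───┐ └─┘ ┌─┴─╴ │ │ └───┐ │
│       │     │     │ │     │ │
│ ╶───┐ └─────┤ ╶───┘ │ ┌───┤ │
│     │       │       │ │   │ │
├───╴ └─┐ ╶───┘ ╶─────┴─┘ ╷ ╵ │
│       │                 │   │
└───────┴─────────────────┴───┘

Following directions step by step:
Start: (0, 0)
  right: (0, 0) → (0, 1)
  down: (0, 1) → (1, 1)
  down: (1, 1) → (2, 1)
  down: (2, 1) → (3, 1)
  right: (3, 1) → (3, 2)
  up: (3, 2) → (2, 2)
  right: (2, 2) → (2, 3)
  down: (2, 3) → (3, 3)
  right: (3, 3) → (3, 4)
Final position: (3, 4)

Path taken:

┌───────┬───┬───────────┬─────┐
│A ↓    │   │           │     │
│ ╷ ┌─╴ ╵ ┌─┘ ┌───────┐ ╵ ┌─╴ │
│ │↓│     │   │       │   │   │
│ │ ├───┐ │ ┌─┘ ┌───┐ └───┤ ╷ │
│ │↓│↱ ↓│ │ │   │   │     │ │ │
│ │ ╵ ╷ └─┤ ├─╴ │ ╷ └─┐ ┌─┘ │ │
│ │↳ ↑│↳ B│ │   │ │   │ │   │ │
│ └─┬─┴─╴ │ │ ╷ │ └─┐ │ │ ┌─┘ │
│   │     │ │ │ │   │ │ │ │   │
├─╴ │ ╶───┤ ╵ ├─┴─╴ │ ├─┘ ├───┤
│   │     │   │     │ │   │   │
├───┤ ┌─╴ │ ┌─┘ ┌───┘ │ ╶─┘ ╷ │
│   │ │   │ │   │     │     │ │
│ ╷ └─┤ ╶─┤ │ ╶─┴───┐ └─────┘ │
│ │   │   │ │       │         │
│ └─┐ │ ╷ ╵ ├─────┐ └───┬───╴ │
│   │ │ │   │     │     │     │
├───┤ │ ├───┤ ┌─╴ ├───┐ │ ╶───┤
│   │ │ │   │ │   │   │ │     │
├─╴ │ │ ╵ ╷ │ └─┐ ╵ ╷ │ └─┬─╴ │
│   │ │   │ │   │   │ │   │   │
│ ╷ │ └───┤ ├─╴ ├───┤ │ ╷ └───┤
│ │ │     │ │   │   │ │ │     │
│ └─┴───┐ └─┘ ┌─┴─╴ │ │ └───┐ │
│       │     │     │ │     │ │
│ ╶───┐ └─────┤ ╶───┘ │ ┌───┤ │
│     │       │       │ │   │ │
├───╴ └─┐ ╶───┘ ╶─────┴─┘ ╷ ╵ │
│       │                 │   │
└───────┴─────────────────┴───┘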